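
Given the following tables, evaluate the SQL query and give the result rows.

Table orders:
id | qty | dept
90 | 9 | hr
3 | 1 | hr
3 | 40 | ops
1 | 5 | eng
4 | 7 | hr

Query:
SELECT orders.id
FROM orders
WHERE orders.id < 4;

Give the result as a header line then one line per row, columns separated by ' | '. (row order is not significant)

After WHERE (3 rows):
orders.id | orders.qty | orders.dept
3 | 1 | hr
3 | 40 | ops
1 | 5 | eng
After SELECT (3 rows):
orders.id
3
3
1

== RESULT ==
orders.id
3
3
1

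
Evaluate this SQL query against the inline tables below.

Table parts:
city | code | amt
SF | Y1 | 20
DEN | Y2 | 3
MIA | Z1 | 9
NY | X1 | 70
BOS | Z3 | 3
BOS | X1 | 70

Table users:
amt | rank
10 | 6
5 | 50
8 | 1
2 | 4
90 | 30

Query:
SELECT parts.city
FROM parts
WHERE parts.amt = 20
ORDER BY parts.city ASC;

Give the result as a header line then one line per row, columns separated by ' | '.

== RESULT ==
parts.city
SF

Derivation:
After WHERE (1 rows):
parts.city | parts.code | parts.amt
SF | Y1 | 20
After SELECT (1 rows):
parts.city
SF
After ORDER BY (1 rows):
parts.city
SF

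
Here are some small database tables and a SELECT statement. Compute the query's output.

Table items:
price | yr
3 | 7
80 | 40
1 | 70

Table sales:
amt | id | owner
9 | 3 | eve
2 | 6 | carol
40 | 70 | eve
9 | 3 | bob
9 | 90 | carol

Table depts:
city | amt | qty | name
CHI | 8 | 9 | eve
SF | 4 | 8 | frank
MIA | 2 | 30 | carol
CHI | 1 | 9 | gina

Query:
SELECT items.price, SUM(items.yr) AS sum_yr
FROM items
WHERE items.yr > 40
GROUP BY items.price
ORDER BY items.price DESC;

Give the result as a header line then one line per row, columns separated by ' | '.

== RESULT ==
items.price | sum_yr
1 | 70

Derivation:
After WHERE (1 rows):
items.price | items.yr
1 | 70
After GROUP BY (1 rows):
items.price | sum_yr
1 | 70
After ORDER BY (1 rows):
items.price | sum_yr
1 | 70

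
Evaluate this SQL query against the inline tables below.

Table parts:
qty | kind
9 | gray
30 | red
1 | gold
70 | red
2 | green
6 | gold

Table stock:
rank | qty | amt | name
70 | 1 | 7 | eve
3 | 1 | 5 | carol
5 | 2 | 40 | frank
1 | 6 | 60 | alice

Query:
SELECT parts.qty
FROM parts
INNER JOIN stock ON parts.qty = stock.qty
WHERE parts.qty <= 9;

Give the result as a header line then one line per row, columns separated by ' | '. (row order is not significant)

After JOIN stock (4 rows):
parts.qty | parts.kind | stock.rank | stock.qty | stock.amt | stock.name
1 | gold | 70 | 1 | 7 | eve
1 | gold | 3 | 1 | 5 | carol
2 | green | 5 | 2 | 40 | frank
6 | gold | 1 | 6 | 60 | alice
After WHERE (4 rows):
parts.qty | parts.kind | stock.rank | stock.qty | stock.amt | stock.name
1 | gold | 70 | 1 | 7 | eve
1 | gold | 3 | 1 | 5 | carol
2 | green | 5 | 2 | 40 | frank
6 | gold | 1 | 6 | 60 | alice
After SELECT (4 rows):
parts.qty
1
1
2
6

== RESULT ==
parts.qty
1
1
2
6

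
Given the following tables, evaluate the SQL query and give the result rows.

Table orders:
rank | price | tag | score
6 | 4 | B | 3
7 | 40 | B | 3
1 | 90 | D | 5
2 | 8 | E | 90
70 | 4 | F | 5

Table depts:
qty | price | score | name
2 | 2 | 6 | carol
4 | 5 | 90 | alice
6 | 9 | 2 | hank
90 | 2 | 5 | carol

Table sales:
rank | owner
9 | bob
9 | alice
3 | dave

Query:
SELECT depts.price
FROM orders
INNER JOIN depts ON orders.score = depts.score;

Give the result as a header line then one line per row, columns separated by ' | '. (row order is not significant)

== RESULT ==
depts.price
2
5
2

Derivation:
After JOIN depts (3 rows):
orders.rank | orders.price | orders.tag | orders.score | depts.qty | depts.price | depts.score | depts.name
1 | 90 | D | 5 | 90 | 2 | 5 | carol
2 | 8 | E | 90 | 4 | 5 | 90 | alice
70 | 4 | F | 5 | 90 | 2 | 5 | carol
After SELECT (3 rows):
depts.price
2
5
2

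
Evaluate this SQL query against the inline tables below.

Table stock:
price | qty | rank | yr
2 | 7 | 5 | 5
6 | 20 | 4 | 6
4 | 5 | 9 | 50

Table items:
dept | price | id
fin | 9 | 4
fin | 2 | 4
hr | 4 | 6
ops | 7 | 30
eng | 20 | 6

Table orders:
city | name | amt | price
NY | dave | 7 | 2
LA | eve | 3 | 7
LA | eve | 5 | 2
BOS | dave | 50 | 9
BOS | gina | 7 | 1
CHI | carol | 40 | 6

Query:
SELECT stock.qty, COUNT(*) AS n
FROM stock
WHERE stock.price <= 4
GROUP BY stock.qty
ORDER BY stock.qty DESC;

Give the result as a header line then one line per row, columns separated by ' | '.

== RESULT ==
stock.qty | n
7 | 1
5 | 1

Derivation:
After WHERE (2 rows):
stock.price | stock.qty | stock.rank | stock.yr
2 | 7 | 5 | 5
4 | 5 | 9 | 50
After GROUP BY (2 rows):
stock.qty | n
7 | 1
5 | 1
After ORDER BY (2 rows):
stock.qty | n
7 | 1
5 | 1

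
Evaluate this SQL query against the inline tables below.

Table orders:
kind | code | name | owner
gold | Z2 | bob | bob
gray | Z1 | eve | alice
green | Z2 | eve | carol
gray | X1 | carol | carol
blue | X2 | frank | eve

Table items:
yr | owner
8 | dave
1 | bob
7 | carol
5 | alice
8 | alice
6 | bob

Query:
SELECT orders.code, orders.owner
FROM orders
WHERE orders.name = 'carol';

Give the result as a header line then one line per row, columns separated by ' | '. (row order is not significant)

After WHERE (1 rows):
orders.kind | orders.code | orders.name | orders.owner
gray | X1 | carol | carol
After SELECT (1 rows):
orders.code | orders.owner
X1 | carol

== RESULT ==
orders.code | orders.owner
X1 | carol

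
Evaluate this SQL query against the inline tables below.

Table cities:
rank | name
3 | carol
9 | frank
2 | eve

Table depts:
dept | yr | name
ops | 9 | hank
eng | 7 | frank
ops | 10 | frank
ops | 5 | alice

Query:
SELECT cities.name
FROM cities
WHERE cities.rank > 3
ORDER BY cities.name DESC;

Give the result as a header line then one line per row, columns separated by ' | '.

After WHERE (1 rows):
cities.rank | cities.name
9 | frank
After SELECT (1 rows):
cities.name
frank
After ORDER BY (1 rows):
cities.name
frank

== RESULT ==
cities.name
frank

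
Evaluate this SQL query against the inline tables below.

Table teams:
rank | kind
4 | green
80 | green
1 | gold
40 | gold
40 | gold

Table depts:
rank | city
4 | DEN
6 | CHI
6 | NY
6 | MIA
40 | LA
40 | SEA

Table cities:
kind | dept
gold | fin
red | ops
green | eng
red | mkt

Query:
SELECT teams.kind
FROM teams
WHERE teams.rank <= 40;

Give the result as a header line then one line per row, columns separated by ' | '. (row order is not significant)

After WHERE (4 rows):
teams.rank | teams.kind
4 | green
1 | gold
40 | gold
40 | gold
After SELECT (4 rows):
teams.kind
green
gold
gold
gold

== RESULT ==
teams.kind
green
gold
gold
gold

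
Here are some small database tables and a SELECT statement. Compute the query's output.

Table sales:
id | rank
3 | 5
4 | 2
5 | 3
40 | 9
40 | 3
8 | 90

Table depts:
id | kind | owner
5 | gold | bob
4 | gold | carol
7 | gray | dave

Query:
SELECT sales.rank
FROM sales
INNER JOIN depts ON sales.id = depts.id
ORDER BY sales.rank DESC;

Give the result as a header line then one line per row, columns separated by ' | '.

After JOIN depts (2 rows):
sales.id | sales.rank | depts.id | depts.kind | depts.owner
4 | 2 | 4 | gold | carol
5 | 3 | 5 | gold | bob
After SELECT (2 rows):
sales.rank
2
3
After ORDER BY (2 rows):
sales.rank
3
2

== RESULT ==
sales.rank
3
2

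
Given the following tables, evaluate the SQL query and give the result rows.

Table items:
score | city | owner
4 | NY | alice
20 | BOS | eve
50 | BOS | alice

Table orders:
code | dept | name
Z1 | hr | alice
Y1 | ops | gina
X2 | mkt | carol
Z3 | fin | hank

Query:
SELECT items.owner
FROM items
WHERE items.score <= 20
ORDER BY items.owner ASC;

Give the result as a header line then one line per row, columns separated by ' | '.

== RESULT ==
items.owner
alice
eve

Derivation:
After WHERE (2 rows):
items.score | items.city | items.owner
4 | NY | alice
20 | BOS | eve
After SELECT (2 rows):
items.owner
alice
eve
After ORDER BY (2 rows):
items.owner
alice
eve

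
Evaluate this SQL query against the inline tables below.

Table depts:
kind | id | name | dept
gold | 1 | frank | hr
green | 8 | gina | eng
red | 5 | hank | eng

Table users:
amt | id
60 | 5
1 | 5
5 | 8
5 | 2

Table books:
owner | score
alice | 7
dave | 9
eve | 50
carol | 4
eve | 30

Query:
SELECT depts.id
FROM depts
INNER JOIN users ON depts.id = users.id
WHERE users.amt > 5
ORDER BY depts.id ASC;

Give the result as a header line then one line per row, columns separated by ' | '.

After JOIN users (3 rows):
depts.kind | depts.id | depts.name | depts.dept | users.amt | users.id
green | 8 | gina | eng | 5 | 8
red | 5 | hank | eng | 60 | 5
red | 5 | hank | eng | 1 | 5
After WHERE (1 rows):
depts.kind | depts.id | depts.name | depts.dept | users.amt | users.id
red | 5 | hank | eng | 60 | 5
After SELECT (1 rows):
depts.id
5
After ORDER BY (1 rows):
depts.id
5

== RESULT ==
depts.id
5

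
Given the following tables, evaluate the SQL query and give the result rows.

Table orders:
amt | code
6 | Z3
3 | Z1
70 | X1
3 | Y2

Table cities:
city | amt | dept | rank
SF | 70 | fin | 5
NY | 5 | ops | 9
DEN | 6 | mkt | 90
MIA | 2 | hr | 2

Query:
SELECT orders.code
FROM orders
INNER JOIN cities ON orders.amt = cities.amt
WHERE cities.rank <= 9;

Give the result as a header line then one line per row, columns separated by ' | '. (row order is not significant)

After JOIN cities (2 rows):
orders.amt | orders.code | cities.city | cities.amt | cities.dept | cities.rank
6 | Z3 | DEN | 6 | mkt | 90
70 | X1 | SF | 70 | fin | 5
After WHERE (1 rows):
orders.amt | orders.code | cities.city | cities.amt | cities.dept | cities.rank
70 | X1 | SF | 70 | fin | 5
After SELECT (1 rows):
orders.code
X1

== RESULT ==
orders.code
X1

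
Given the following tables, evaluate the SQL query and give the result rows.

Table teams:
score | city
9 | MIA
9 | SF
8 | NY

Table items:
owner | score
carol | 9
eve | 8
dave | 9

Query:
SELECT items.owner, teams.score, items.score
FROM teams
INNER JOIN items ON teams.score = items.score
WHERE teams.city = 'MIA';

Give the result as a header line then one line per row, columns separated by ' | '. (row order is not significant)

== RESULT ==
items.owner | teams.score | items.score
carol | 9 | 9
dave | 9 | 9

Derivation:
After JOIN items (5 rows):
teams.score | teams.city | items.owner | items.score
9 | MIA | carol | 9
9 | MIA | dave | 9
9 | SF | carol | 9
9 | SF | dave | 9
8 | NY | eve | 8
After WHERE (2 rows):
teams.score | teams.city | items.owner | items.score
9 | MIA | carol | 9
9 | MIA | dave | 9
After SELECT (2 rows):
items.owner | teams.score | items.score
carol | 9 | 9
dave | 9 | 9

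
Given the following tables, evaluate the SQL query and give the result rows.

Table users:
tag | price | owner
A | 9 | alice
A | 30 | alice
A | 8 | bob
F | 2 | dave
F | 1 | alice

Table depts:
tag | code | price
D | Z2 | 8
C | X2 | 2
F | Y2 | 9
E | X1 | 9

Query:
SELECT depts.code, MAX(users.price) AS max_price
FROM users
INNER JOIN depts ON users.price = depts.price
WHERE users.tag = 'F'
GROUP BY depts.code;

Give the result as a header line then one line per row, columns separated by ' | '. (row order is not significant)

== RESULT ==
depts.code | max_price
X2 | 2

Derivation:
After JOIN depts (4 rows):
users.tag | users.price | users.owner | depts.tag | depts.code | depts.price
A | 9 | alice | F | Y2 | 9
A | 9 | alice | E | X1 | 9
A | 8 | bob | D | Z2 | 8
F | 2 | dave | C | X2 | 2
After WHERE (1 rows):
users.tag | users.price | users.owner | depts.tag | depts.code | depts.price
F | 2 | dave | C | X2 | 2
After GROUP BY (1 rows):
depts.code | max_price
X2 | 2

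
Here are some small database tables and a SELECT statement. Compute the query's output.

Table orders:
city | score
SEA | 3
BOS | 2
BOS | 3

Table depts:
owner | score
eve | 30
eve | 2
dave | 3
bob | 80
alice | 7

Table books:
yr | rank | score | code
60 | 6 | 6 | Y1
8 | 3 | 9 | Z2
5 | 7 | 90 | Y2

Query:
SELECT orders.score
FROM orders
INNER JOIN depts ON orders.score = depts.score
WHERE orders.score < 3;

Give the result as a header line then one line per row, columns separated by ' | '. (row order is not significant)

== RESULT ==
orders.score
2

Derivation:
After JOIN depts (3 rows):
orders.city | orders.score | depts.owner | depts.score
SEA | 3 | dave | 3
BOS | 2 | eve | 2
BOS | 3 | dave | 3
After WHERE (1 rows):
orders.city | orders.score | depts.owner | depts.score
BOS | 2 | eve | 2
After SELECT (1 rows):
orders.score
2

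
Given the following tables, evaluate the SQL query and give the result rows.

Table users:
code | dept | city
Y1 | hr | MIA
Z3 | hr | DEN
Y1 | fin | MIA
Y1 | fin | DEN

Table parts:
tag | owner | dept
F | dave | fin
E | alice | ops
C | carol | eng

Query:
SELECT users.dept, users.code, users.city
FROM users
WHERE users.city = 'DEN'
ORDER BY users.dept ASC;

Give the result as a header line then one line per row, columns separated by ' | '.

== RESULT ==
users.dept | users.code | users.city
fin | Y1 | DEN
hr | Z3 | DEN

Derivation:
After WHERE (2 rows):
users.code | users.dept | users.city
Z3 | hr | DEN
Y1 | fin | DEN
After SELECT (2 rows):
users.dept | users.code | users.city
hr | Z3 | DEN
fin | Y1 | DEN
After ORDER BY (2 rows):
users.dept | users.code | users.city
fin | Y1 | DEN
hr | Z3 | DEN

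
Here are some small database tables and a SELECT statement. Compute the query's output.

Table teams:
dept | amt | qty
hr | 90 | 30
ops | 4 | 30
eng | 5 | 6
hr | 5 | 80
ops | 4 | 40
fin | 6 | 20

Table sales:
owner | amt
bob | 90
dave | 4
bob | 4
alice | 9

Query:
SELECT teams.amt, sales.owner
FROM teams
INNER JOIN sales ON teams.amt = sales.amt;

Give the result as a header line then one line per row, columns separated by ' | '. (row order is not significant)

== RESULT ==
teams.amt | sales.owner
90 | bob
4 | dave
4 | bob
4 | dave
4 | bob

Derivation:
After JOIN sales (5 rows):
teams.dept | teams.amt | teams.qty | sales.owner | sales.amt
hr | 90 | 30 | bob | 90
ops | 4 | 30 | dave | 4
ops | 4 | 30 | bob | 4
ops | 4 | 40 | dave | 4
ops | 4 | 40 | bob | 4
After SELECT (5 rows):
teams.amt | sales.owner
90 | bob
4 | dave
4 | bob
4 | dave
4 | bob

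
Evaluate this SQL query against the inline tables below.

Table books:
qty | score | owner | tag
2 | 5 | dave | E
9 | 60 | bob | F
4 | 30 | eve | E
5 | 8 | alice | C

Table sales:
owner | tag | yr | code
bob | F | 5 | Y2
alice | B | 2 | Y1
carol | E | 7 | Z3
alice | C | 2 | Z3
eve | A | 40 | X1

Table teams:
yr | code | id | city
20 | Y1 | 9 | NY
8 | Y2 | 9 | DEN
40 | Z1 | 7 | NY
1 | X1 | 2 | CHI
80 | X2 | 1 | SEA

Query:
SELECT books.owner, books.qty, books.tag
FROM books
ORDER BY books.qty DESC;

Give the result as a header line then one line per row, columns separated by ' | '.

== RESULT ==
books.owner | books.qty | books.tag
bob | 9 | F
alice | 5 | C
eve | 4 | E
dave | 2 | E

Derivation:
After SELECT (4 rows):
books.owner | books.qty | books.tag
dave | 2 | E
bob | 9 | F
eve | 4 | E
alice | 5 | C
After ORDER BY (4 rows):
books.owner | books.qty | books.tag
bob | 9 | F
alice | 5 | C
eve | 4 | E
dave | 2 | E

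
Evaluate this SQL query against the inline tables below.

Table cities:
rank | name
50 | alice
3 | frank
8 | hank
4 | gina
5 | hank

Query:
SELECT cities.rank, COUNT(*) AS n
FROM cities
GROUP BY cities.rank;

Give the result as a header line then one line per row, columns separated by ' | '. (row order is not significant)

== RESULT ==
cities.rank | n
50 | 1
3 | 1
8 | 1
4 | 1
5 | 1

Derivation:
After GROUP BY (5 rows):
cities.rank | n
50 | 1
3 | 1
8 | 1
4 | 1
5 | 1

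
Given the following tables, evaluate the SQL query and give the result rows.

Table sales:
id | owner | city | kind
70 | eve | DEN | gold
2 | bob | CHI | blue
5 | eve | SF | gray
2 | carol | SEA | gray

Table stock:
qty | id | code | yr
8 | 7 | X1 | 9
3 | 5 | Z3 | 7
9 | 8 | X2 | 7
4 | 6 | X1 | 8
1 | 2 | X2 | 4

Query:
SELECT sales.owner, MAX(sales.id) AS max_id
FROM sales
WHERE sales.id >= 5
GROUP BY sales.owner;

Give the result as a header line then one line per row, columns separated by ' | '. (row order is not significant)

After WHERE (2 rows):
sales.id | sales.owner | sales.city | sales.kind
70 | eve | DEN | gold
5 | eve | SF | gray
After GROUP BY (1 rows):
sales.owner | max_id
eve | 70

== RESULT ==
sales.owner | max_id
eve | 70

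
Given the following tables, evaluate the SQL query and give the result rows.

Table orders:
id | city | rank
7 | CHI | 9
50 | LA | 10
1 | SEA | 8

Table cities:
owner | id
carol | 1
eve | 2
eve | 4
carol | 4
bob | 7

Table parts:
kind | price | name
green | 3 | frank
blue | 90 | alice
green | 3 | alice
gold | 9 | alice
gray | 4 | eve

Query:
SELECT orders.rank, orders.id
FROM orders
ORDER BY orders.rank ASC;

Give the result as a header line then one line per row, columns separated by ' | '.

After SELECT (3 rows):
orders.rank | orders.id
9 | 7
10 | 50
8 | 1
After ORDER BY (3 rows):
orders.rank | orders.id
8 | 1
9 | 7
10 | 50

== RESULT ==
orders.rank | orders.id
8 | 1
9 | 7
10 | 50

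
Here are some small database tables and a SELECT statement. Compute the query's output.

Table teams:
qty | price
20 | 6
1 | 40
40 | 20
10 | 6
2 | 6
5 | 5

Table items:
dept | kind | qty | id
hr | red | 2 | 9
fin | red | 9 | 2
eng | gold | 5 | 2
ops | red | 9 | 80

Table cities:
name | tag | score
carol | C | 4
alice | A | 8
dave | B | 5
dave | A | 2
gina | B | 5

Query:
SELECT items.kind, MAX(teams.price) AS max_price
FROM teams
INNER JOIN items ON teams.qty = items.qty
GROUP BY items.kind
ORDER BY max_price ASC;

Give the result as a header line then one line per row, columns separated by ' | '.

After JOIN items (2 rows):
teams.qty | teams.price | items.dept | items.kind | items.qty | items.id
2 | 6 | hr | red | 2 | 9
5 | 5 | eng | gold | 5 | 2
After GROUP BY (2 rows):
items.kind | max_price
red | 6
gold | 5
After ORDER BY (2 rows):
items.kind | max_price
gold | 5
red | 6

== RESULT ==
items.kind | max_price
gold | 5
red | 6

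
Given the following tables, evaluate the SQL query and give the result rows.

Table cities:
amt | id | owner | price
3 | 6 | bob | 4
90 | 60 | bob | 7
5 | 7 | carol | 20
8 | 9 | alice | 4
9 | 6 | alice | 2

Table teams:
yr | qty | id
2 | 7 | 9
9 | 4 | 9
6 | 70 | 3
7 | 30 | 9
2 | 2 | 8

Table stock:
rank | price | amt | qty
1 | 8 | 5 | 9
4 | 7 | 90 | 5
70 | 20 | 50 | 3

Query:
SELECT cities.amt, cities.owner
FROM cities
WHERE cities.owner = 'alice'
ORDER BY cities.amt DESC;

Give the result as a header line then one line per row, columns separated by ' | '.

== RESULT ==
cities.amt | cities.owner
9 | alice
8 | alice

Derivation:
After WHERE (2 rows):
cities.amt | cities.id | cities.owner | cities.price
8 | 9 | alice | 4
9 | 6 | alice | 2
After SELECT (2 rows):
cities.amt | cities.owner
8 | alice
9 | alice
After ORDER BY (2 rows):
cities.amt | cities.owner
9 | alice
8 | alice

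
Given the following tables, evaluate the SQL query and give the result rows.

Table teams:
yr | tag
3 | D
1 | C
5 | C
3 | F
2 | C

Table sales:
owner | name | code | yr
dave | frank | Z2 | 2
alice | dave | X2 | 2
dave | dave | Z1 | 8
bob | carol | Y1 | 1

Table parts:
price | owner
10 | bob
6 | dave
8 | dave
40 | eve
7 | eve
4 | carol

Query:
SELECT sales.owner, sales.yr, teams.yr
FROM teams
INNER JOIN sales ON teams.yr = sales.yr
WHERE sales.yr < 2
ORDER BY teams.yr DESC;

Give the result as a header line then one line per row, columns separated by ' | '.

== RESULT ==
sales.owner | sales.yr | teams.yr
bob | 1 | 1

Derivation:
After JOIN sales (3 rows):
teams.yr | teams.tag | sales.owner | sales.name | sales.code | sales.yr
1 | C | bob | carol | Y1 | 1
2 | C | dave | frank | Z2 | 2
2 | C | alice | dave | X2 | 2
After WHERE (1 rows):
teams.yr | teams.tag | sales.owner | sales.name | sales.code | sales.yr
1 | C | bob | carol | Y1 | 1
After SELECT (1 rows):
sales.owner | sales.yr | teams.yr
bob | 1 | 1
After ORDER BY (1 rows):
sales.owner | sales.yr | teams.yr
bob | 1 | 1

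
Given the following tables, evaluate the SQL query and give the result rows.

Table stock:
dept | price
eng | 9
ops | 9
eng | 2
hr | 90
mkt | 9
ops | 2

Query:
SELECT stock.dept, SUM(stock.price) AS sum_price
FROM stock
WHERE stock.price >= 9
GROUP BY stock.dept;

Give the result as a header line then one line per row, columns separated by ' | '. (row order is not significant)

After WHERE (4 rows):
stock.dept | stock.price
eng | 9
ops | 9
hr | 90
mkt | 9
After GROUP BY (4 rows):
stock.dept | sum_price
eng | 9
ops | 9
hr | 90
mkt | 9

== RESULT ==
stock.dept | sum_price
eng | 9
ops | 9
hr | 90
mkt | 9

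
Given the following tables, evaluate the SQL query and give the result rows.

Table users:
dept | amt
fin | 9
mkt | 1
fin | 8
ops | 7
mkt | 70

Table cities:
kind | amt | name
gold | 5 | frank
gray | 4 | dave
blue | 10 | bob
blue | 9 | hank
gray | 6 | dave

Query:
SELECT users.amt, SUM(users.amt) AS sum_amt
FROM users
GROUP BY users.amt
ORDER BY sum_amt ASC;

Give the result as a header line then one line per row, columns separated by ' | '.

== RESULT ==
users.amt | sum_amt
1 | 1
7 | 7
8 | 8
9 | 9
70 | 70

Derivation:
After GROUP BY (5 rows):
users.amt | sum_amt
9 | 9
1 | 1
8 | 8
7 | 7
70 | 70
After ORDER BY (5 rows):
users.amt | sum_amt
1 | 1
7 | 7
8 | 8
9 | 9
70 | 70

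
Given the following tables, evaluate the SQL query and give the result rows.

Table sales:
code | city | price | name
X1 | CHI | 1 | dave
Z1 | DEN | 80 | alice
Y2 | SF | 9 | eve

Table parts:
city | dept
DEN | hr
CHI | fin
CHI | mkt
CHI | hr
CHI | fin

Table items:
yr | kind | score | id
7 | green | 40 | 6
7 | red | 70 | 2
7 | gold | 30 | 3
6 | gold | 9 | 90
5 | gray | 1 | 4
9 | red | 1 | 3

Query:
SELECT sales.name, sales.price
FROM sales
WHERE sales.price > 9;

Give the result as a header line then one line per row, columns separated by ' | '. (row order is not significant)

After WHERE (1 rows):
sales.code | sales.city | sales.price | sales.name
Z1 | DEN | 80 | alice
After SELECT (1 rows):
sales.name | sales.price
alice | 80

== RESULT ==
sales.name | sales.price
alice | 80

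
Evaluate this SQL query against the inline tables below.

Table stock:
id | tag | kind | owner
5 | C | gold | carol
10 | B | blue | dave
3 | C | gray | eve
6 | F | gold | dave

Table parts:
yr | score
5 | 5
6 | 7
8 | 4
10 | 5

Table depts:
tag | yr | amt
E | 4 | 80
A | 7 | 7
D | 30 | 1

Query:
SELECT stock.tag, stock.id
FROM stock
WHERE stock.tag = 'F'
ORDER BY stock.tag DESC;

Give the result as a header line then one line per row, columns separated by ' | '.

After WHERE (1 rows):
stock.id | stock.tag | stock.kind | stock.owner
6 | F | gold | dave
After SELECT (1 rows):
stock.tag | stock.id
F | 6
After ORDER BY (1 rows):
stock.tag | stock.id
F | 6

== RESULT ==
stock.tag | stock.id
F | 6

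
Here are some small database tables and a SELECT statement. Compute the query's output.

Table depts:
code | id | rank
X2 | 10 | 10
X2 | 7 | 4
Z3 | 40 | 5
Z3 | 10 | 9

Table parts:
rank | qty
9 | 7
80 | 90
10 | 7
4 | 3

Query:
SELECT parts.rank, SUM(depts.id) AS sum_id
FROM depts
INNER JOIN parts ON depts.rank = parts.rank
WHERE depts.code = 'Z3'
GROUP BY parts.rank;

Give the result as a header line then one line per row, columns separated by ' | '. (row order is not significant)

== RESULT ==
parts.rank | sum_id
9 | 10

Derivation:
After JOIN parts (3 rows):
depts.code | depts.id | depts.rank | parts.rank | parts.qty
X2 | 10 | 10 | 10 | 7
X2 | 7 | 4 | 4 | 3
Z3 | 10 | 9 | 9 | 7
After WHERE (1 rows):
depts.code | depts.id | depts.rank | parts.rank | parts.qty
Z3 | 10 | 9 | 9 | 7
After GROUP BY (1 rows):
parts.rank | sum_id
9 | 10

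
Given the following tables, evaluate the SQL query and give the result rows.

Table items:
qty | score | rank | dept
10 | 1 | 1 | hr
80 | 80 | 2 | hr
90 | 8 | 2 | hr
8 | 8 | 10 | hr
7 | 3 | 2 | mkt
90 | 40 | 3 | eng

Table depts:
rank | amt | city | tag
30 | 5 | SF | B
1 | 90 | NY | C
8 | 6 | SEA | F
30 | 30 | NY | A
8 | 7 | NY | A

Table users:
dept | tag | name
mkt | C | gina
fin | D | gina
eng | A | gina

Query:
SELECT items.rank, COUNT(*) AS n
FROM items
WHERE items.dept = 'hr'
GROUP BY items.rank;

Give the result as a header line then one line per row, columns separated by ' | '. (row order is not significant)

After WHERE (4 rows):
items.qty | items.score | items.rank | items.dept
10 | 1 | 1 | hr
80 | 80 | 2 | hr
90 | 8 | 2 | hr
8 | 8 | 10 | hr
After GROUP BY (3 rows):
items.rank | n
1 | 1
2 | 2
10 | 1

== RESULT ==
items.rank | n
1 | 1
2 | 2
10 | 1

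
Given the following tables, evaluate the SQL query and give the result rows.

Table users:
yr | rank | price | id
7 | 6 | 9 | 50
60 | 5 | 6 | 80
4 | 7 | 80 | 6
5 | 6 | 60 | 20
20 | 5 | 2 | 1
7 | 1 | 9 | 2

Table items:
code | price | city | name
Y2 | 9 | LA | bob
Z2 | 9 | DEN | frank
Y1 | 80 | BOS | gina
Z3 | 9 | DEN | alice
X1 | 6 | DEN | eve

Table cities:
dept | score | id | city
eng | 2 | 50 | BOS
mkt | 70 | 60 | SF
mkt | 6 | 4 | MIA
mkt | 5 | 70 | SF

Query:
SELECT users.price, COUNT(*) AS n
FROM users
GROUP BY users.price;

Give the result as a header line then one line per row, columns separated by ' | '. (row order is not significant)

After GROUP BY (5 rows):
users.price | n
9 | 2
6 | 1
80 | 1
60 | 1
2 | 1

== RESULT ==
users.price | n
9 | 2
6 | 1
80 | 1
60 | 1
2 | 1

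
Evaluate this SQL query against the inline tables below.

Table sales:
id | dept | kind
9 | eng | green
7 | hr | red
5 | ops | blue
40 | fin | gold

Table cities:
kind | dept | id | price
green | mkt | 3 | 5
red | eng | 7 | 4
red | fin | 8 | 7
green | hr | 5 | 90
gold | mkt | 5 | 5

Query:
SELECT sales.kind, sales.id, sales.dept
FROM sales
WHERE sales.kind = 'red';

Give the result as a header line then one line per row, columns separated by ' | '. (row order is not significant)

After WHERE (1 rows):
sales.id | sales.dept | sales.kind
7 | hr | red
After SELECT (1 rows):
sales.kind | sales.id | sales.dept
red | 7 | hr

== RESULT ==
sales.kind | sales.id | sales.dept
red | 7 | hr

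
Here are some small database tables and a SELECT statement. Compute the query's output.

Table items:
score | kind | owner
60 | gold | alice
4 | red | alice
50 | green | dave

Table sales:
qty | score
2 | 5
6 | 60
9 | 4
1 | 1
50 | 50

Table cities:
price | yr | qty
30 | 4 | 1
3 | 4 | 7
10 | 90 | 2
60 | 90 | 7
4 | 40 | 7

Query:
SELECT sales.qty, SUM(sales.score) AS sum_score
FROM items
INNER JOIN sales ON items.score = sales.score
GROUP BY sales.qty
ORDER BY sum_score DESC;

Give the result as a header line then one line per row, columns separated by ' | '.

== RESULT ==
sales.qty | sum_score
6 | 60
50 | 50
9 | 4

Derivation:
After JOIN sales (3 rows):
items.score | items.kind | items.owner | sales.qty | sales.score
60 | gold | alice | 6 | 60
4 | red | alice | 9 | 4
50 | green | dave | 50 | 50
After GROUP BY (3 rows):
sales.qty | sum_score
6 | 60
9 | 4
50 | 50
After ORDER BY (3 rows):
sales.qty | sum_score
6 | 60
50 | 50
9 | 4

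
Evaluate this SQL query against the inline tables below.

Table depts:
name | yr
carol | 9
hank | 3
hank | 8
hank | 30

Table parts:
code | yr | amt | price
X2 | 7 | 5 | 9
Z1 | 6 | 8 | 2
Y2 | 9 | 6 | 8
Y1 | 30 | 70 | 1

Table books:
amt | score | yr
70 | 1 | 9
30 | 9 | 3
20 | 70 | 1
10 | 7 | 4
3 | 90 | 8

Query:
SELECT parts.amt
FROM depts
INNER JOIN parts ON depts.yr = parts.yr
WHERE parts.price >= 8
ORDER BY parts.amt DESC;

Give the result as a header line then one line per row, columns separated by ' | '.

After JOIN parts (2 rows):
depts.name | depts.yr | parts.code | parts.yr | parts.amt | parts.price
carol | 9 | Y2 | 9 | 6 | 8
hank | 30 | Y1 | 30 | 70 | 1
After WHERE (1 rows):
depts.name | depts.yr | parts.code | parts.yr | parts.amt | parts.price
carol | 9 | Y2 | 9 | 6 | 8
After SELECT (1 rows):
parts.amt
6
After ORDER BY (1 rows):
parts.amt
6

== RESULT ==
parts.amt
6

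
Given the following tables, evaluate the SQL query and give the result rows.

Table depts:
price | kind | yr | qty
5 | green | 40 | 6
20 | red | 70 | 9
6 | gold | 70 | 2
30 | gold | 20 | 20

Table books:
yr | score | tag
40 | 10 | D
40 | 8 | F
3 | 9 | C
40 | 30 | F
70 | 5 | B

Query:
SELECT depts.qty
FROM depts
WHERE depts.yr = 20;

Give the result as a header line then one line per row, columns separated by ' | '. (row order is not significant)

After WHERE (1 rows):
depts.price | depts.kind | depts.yr | depts.qty
30 | gold | 20 | 20
After SELECT (1 rows):
depts.qty
20

== RESULT ==
depts.qty
20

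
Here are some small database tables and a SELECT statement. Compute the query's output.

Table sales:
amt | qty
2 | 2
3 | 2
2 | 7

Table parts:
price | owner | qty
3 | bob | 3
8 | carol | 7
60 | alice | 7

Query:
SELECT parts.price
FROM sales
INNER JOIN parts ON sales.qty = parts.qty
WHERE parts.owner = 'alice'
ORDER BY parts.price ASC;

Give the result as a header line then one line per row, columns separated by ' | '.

== RESULT ==
parts.price
60

Derivation:
After JOIN parts (2 rows):
sales.amt | sales.qty | parts.price | parts.owner | parts.qty
2 | 7 | 8 | carol | 7
2 | 7 | 60 | alice | 7
After WHERE (1 rows):
sales.amt | sales.qty | parts.price | parts.owner | parts.qty
2 | 7 | 60 | alice | 7
After SELECT (1 rows):
parts.price
60
After ORDER BY (1 rows):
parts.price
60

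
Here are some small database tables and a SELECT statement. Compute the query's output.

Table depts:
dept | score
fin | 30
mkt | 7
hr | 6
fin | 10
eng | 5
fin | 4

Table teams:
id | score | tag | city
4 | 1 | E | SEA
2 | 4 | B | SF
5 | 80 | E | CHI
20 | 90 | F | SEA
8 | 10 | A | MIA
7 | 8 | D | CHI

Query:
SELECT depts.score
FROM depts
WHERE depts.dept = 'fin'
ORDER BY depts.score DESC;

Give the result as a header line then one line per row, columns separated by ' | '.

After WHERE (3 rows):
depts.dept | depts.score
fin | 30
fin | 10
fin | 4
After SELECT (3 rows):
depts.score
30
10
4
After ORDER BY (3 rows):
depts.score
30
10
4

== RESULT ==
depts.score
30
10
4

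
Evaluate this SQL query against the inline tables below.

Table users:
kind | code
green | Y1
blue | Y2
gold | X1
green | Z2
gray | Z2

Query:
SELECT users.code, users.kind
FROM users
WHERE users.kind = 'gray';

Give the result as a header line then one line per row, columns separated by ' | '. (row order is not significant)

After WHERE (1 rows):
users.kind | users.code
gray | Z2
After SELECT (1 rows):
users.code | users.kind
Z2 | gray

== RESULT ==
users.code | users.kind
Z2 | gray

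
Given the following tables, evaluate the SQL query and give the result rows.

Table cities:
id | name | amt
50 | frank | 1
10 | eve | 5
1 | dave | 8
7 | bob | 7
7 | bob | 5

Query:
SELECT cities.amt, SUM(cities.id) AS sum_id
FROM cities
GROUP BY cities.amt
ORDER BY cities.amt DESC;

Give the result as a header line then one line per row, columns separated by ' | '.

== RESULT ==
cities.amt | sum_id
8 | 1
7 | 7
5 | 17
1 | 50

Derivation:
After GROUP BY (4 rows):
cities.amt | sum_id
1 | 50
5 | 17
8 | 1
7 | 7
After ORDER BY (4 rows):
cities.amt | sum_id
8 | 1
7 | 7
5 | 17
1 | 50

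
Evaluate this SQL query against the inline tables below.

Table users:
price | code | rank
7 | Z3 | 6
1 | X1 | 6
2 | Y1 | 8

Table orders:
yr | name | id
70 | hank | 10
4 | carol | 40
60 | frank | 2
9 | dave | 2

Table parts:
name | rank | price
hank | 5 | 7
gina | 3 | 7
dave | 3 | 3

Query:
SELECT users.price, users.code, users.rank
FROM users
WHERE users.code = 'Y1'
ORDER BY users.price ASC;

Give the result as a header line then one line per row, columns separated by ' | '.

After WHERE (1 rows):
users.price | users.code | users.rank
2 | Y1 | 8
After SELECT (1 rows):
users.price | users.code | users.rank
2 | Y1 | 8
After ORDER BY (1 rows):
users.price | users.code | users.rank
2 | Y1 | 8

== RESULT ==
users.price | users.code | users.rank
2 | Y1 | 8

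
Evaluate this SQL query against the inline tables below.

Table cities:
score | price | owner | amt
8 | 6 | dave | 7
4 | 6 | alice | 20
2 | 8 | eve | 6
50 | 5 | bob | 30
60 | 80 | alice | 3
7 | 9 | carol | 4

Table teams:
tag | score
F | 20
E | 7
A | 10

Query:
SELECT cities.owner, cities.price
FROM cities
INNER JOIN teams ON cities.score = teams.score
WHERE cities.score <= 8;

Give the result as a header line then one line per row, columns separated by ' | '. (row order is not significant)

== RESULT ==
cities.owner | cities.price
carol | 9

Derivation:
After JOIN teams (1 rows):
cities.score | cities.price | cities.owner | cities.amt | teams.tag | teams.score
7 | 9 | carol | 4 | E | 7
After WHERE (1 rows):
cities.score | cities.price | cities.owner | cities.amt | teams.tag | teams.score
7 | 9 | carol | 4 | E | 7
After SELECT (1 rows):
cities.owner | cities.price
carol | 9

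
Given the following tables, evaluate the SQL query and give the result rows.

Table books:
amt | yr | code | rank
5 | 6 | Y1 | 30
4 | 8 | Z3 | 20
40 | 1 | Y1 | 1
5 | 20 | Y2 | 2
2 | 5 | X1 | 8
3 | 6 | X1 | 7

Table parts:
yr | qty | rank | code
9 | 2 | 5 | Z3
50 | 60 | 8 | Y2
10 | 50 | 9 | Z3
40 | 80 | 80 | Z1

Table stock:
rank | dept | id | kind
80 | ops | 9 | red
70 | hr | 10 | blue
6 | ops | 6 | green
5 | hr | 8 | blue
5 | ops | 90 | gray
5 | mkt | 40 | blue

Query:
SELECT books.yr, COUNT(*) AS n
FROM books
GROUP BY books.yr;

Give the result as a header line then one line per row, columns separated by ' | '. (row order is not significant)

After GROUP BY (5 rows):
books.yr | n
6 | 2
8 | 1
1 | 1
20 | 1
5 | 1

== RESULT ==
books.yr | n
6 | 2
8 | 1
1 | 1
20 | 1
5 | 1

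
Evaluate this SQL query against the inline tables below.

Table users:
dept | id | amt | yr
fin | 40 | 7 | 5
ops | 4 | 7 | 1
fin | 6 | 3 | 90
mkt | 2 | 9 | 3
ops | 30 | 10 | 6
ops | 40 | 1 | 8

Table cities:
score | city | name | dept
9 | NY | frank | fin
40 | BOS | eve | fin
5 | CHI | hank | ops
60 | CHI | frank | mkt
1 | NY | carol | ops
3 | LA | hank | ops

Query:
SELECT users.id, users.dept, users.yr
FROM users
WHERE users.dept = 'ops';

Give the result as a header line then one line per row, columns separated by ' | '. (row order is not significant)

After WHERE (3 rows):
users.dept | users.id | users.amt | users.yr
ops | 4 | 7 | 1
ops | 30 | 10 | 6
ops | 40 | 1 | 8
After SELECT (3 rows):
users.id | users.dept | users.yr
4 | ops | 1
30 | ops | 6
40 | ops | 8

== RESULT ==
users.id | users.dept | users.yr
4 | ops | 1
30 | ops | 6
40 | ops | 8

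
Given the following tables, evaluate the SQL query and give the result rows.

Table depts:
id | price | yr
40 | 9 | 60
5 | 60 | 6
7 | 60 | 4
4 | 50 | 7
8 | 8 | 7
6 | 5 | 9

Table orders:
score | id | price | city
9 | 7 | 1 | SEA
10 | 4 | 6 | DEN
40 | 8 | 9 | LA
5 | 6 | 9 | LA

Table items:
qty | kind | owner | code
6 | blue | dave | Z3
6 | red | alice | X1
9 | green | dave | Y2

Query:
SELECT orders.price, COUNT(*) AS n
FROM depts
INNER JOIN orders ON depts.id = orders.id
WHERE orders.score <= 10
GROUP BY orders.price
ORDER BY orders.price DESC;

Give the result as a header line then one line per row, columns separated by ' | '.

== RESULT ==
orders.price | n
9 | 1
6 | 1
1 | 1

Derivation:
After JOIN orders (4 rows):
depts.id | depts.price | depts.yr | orders.score | orders.id | orders.price | orders.city
7 | 60 | 4 | 9 | 7 | 1 | SEA
4 | 50 | 7 | 10 | 4 | 6 | DEN
8 | 8 | 7 | 40 | 8 | 9 | LA
6 | 5 | 9 | 5 | 6 | 9 | LA
After WHERE (3 rows):
depts.id | depts.price | depts.yr | orders.score | orders.id | orders.price | orders.city
7 | 60 | 4 | 9 | 7 | 1 | SEA
4 | 50 | 7 | 10 | 4 | 6 | DEN
6 | 5 | 9 | 5 | 6 | 9 | LA
After GROUP BY (3 rows):
orders.price | n
1 | 1
6 | 1
9 | 1
After ORDER BY (3 rows):
orders.price | n
9 | 1
6 | 1
1 | 1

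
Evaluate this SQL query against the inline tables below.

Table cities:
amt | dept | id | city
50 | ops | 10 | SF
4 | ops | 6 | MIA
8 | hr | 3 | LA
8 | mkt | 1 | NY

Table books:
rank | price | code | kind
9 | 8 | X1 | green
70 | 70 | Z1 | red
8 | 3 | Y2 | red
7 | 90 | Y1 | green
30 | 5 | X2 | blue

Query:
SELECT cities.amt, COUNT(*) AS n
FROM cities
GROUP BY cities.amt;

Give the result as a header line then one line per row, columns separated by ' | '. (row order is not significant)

After GROUP BY (3 rows):
cities.amt | n
50 | 1
4 | 1
8 | 2

== RESULT ==
cities.amt | n
50 | 1
4 | 1
8 | 2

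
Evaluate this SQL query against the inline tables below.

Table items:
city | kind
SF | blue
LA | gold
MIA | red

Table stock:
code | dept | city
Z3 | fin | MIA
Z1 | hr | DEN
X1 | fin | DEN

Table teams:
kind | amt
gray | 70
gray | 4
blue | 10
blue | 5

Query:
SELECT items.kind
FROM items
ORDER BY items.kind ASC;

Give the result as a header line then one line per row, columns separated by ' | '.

After SELECT (3 rows):
items.kind
blue
gold
red
After ORDER BY (3 rows):
items.kind
blue
gold
red

== RESULT ==
items.kind
blue
gold
red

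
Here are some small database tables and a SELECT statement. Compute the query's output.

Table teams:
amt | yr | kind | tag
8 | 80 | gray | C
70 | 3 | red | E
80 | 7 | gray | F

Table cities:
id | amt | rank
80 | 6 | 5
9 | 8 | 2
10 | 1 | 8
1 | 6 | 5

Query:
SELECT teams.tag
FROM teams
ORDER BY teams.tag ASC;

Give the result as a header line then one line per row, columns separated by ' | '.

After SELECT (3 rows):
teams.tag
C
E
F
After ORDER BY (3 rows):
teams.tag
C
E
F

== RESULT ==
teams.tag
C
E
F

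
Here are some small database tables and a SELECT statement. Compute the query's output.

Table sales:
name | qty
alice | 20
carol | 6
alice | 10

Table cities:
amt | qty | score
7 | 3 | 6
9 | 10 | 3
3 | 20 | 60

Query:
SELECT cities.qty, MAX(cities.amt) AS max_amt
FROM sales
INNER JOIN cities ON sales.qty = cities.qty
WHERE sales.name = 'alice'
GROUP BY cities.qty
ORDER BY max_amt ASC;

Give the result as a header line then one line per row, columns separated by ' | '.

After JOIN cities (2 rows):
sales.name | sales.qty | cities.amt | cities.qty | cities.score
alice | 20 | 3 | 20 | 60
alice | 10 | 9 | 10 | 3
After WHERE (2 rows):
sales.name | sales.qty | cities.amt | cities.qty | cities.score
alice | 20 | 3 | 20 | 60
alice | 10 | 9 | 10 | 3
After GROUP BY (2 rows):
cities.qty | max_amt
20 | 3
10 | 9
After ORDER BY (2 rows):
cities.qty | max_amt
20 | 3
10 | 9

== RESULT ==
cities.qty | max_amt
20 | 3
10 | 9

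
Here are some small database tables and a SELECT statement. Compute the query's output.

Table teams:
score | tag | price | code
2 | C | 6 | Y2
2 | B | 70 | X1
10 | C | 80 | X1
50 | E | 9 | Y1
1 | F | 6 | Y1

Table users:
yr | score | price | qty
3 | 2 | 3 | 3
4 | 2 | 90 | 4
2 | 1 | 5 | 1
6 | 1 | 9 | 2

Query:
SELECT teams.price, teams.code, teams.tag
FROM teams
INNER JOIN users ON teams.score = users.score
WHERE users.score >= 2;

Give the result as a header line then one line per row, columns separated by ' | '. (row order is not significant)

After JOIN users (6 rows):
teams.score | teams.tag | teams.price | teams.code | users.yr | users.score | users.price | users.qty
2 | C | 6 | Y2 | 3 | 2 | 3 | 3
2 | C | 6 | Y2 | 4 | 2 | 90 | 4
2 | B | 70 | X1 | 3 | 2 | 3 | 3
2 | B | 70 | X1 | 4 | 2 | 90 | 4
1 | F | 6 | Y1 | 2 | 1 | 5 | 1
1 | F | 6 | Y1 | 6 | 1 | 9 | 2
After WHERE (4 rows):
teams.score | teams.tag | teams.price | teams.code | users.yr | users.score | users.price | users.qty
2 | C | 6 | Y2 | 3 | 2 | 3 | 3
2 | C | 6 | Y2 | 4 | 2 | 90 | 4
2 | B | 70 | X1 | 3 | 2 | 3 | 3
2 | B | 70 | X1 | 4 | 2 | 90 | 4
After SELECT (4 rows):
teams.price | teams.code | teams.tag
6 | Y2 | C
6 | Y2 | C
70 | X1 | B
70 | X1 | B

== RESULT ==
teams.price | teams.code | teams.tag
6 | Y2 | C
6 | Y2 | C
70 | X1 | B
70 | X1 | B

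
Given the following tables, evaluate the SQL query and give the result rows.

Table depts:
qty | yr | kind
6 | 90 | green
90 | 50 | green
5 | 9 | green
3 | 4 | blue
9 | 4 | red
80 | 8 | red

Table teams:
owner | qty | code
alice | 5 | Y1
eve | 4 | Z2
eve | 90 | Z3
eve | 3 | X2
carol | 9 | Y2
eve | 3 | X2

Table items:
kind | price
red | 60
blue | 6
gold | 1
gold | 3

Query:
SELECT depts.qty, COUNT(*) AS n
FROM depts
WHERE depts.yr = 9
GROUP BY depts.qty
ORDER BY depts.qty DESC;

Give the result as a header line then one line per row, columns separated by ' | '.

== RESULT ==
depts.qty | n
5 | 1

Derivation:
After WHERE (1 rows):
depts.qty | depts.yr | depts.kind
5 | 9 | green
After GROUP BY (1 rows):
depts.qty | n
5 | 1
After ORDER BY (1 rows):
depts.qty | n
5 | 1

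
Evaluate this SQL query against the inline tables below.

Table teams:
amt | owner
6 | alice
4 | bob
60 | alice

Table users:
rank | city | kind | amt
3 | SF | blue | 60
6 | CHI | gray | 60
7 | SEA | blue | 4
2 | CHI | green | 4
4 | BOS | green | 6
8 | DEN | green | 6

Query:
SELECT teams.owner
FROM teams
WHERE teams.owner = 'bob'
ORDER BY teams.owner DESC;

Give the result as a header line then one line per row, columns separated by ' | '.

== RESULT ==
teams.owner
bob

Derivation:
After WHERE (1 rows):
teams.amt | teams.owner
4 | bob
After SELECT (1 rows):
teams.owner
bob
After ORDER BY (1 rows):
teams.owner
bob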